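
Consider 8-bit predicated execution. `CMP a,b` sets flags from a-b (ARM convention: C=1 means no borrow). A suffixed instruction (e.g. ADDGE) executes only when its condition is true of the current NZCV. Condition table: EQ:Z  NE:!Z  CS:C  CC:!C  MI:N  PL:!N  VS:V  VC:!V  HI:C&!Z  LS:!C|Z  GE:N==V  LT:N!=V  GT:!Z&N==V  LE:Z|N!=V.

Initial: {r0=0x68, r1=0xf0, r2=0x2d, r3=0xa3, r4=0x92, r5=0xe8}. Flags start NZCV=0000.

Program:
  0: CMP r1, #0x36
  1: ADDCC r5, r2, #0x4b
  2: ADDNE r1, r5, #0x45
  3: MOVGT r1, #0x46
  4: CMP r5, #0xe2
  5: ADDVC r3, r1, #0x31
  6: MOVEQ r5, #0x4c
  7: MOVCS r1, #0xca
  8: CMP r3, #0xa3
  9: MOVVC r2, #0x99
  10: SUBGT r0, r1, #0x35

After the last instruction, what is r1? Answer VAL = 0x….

VAL = 0xca

0: ✓ CMP  NZCV=1010
1: · ADDCC
2: ✓ ADDNE  r1←0x2d
3: · MOVGT
4: ✓ CMP  NZCV=0010
5: ✓ ADDVC  r3←0x5e
6: · MOVEQ
7: ✓ MOVCS  r1←0xca
8: ✓ CMP  NZCV=1001
9: · MOVVC
10: ✓ SUBGT  r0←0x95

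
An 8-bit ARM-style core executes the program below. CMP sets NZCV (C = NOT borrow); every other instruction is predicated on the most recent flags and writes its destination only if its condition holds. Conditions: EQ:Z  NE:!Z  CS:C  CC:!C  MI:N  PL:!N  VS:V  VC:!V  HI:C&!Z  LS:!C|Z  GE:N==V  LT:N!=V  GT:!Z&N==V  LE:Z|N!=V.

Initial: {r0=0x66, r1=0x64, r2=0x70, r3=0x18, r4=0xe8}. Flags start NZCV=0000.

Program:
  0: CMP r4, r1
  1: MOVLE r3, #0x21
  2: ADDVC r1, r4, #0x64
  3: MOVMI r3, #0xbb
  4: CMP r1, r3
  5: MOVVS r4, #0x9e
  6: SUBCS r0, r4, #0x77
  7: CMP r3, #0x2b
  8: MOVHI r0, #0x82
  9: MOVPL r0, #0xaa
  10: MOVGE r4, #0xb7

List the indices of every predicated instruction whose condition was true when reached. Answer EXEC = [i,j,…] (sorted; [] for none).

0: ✓ CMP  NZCV=1010
1: ✓ MOVLE  r3←0x21
2: ✓ ADDVC  r1←0x4c
3: ✓ MOVMI  r3←0xbb
4: ✓ CMP  NZCV=1001
5: ✓ MOVVS  r4←0x9e
6: · SUBCS
7: ✓ CMP  NZCV=1010
8: ✓ MOVHI  r0←0x82
9: · MOVPL
10: · MOVGE

EXEC = [1,2,3,5,8]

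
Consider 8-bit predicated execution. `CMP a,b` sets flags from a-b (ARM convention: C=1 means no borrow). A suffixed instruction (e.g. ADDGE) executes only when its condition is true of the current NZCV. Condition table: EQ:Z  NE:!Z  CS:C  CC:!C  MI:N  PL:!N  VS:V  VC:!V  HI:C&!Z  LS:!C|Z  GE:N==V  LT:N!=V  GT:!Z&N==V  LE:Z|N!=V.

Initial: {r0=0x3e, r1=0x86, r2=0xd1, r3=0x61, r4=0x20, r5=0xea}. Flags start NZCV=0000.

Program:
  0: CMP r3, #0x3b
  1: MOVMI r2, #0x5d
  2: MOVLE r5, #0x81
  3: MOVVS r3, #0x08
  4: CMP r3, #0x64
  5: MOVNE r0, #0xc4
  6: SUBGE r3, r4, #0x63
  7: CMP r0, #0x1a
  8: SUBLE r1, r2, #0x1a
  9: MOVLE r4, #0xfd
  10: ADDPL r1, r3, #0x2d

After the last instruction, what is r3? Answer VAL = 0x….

VAL = 0x61

[0] flags=0010 → (cmp)
[1] flags=0010 MI?F → skip
[2] flags=0010 LE?F → skip
[3] flags=0010 VS?F → skip
[4] flags=1000 → (cmp)
[5] flags=1000 NE?T → r0=0xc4
[6] flags=1000 GE?F → skip
[7] flags=1010 → (cmp)
[8] flags=1010 LE?T → r1=0xb7
[9] flags=1010 LE?T → r4=0xfd
[10] flags=1010 PL?F → skip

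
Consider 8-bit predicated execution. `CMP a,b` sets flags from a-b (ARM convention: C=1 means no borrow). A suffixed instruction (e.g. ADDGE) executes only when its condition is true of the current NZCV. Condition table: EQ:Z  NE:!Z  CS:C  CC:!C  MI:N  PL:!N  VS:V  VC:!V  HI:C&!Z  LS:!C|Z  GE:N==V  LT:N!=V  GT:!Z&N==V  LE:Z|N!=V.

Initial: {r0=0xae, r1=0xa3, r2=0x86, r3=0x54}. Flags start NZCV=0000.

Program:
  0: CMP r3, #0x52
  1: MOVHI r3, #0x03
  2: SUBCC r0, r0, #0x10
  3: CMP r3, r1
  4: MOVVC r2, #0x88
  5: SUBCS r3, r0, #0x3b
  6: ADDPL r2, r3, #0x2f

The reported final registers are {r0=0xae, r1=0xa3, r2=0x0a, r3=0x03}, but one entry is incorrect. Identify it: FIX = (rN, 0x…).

FIX = (r2, 0x32)

0: ✓ CMP  NZCV=0010
1: ✓ MOVHI  r3←0x03
2: · SUBCC
3: ✓ CMP  NZCV=0000
4: ✓ MOVVC  r2←0x88
5: · SUBCS
6: ✓ ADDPL  r2←0x32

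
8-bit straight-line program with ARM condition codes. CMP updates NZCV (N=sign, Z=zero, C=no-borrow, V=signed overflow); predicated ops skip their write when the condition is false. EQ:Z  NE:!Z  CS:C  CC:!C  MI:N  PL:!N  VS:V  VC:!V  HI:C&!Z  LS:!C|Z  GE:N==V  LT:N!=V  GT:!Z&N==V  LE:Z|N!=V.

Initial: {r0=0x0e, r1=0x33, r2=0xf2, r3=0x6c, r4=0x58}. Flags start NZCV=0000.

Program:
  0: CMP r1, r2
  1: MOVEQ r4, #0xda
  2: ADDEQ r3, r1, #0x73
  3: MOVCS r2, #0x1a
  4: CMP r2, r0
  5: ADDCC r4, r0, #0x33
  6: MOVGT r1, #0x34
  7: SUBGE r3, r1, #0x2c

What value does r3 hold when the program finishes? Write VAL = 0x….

[0] flags=0000 → (cmp)
[1] flags=0000 EQ?F → skip
[2] flags=0000 EQ?F → skip
[3] flags=0000 CS?F → skip
[4] flags=1010 → (cmp)
[5] flags=1010 CC?F → skip
[6] flags=1010 GT?F → skip
[7] flags=1010 GE?F → skip

VAL = 0x6c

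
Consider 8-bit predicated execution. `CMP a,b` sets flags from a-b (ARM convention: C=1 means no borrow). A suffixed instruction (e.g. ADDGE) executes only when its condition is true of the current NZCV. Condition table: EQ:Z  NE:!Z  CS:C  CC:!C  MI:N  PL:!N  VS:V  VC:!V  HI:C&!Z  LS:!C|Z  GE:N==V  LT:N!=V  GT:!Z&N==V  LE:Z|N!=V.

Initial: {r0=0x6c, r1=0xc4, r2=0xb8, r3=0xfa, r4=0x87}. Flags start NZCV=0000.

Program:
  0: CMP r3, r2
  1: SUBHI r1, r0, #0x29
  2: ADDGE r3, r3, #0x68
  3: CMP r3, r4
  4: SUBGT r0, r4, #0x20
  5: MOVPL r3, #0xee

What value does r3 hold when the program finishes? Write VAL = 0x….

VAL = 0x62

[0] flags=0010 → (cmp)
[1] flags=0010 HI?T → r1=0x43
[2] flags=0010 GE?T → r3=0x62
[3] flags=1001 → (cmp)
[4] flags=1001 GT?T → r0=0x67
[5] flags=1001 PL?F → skip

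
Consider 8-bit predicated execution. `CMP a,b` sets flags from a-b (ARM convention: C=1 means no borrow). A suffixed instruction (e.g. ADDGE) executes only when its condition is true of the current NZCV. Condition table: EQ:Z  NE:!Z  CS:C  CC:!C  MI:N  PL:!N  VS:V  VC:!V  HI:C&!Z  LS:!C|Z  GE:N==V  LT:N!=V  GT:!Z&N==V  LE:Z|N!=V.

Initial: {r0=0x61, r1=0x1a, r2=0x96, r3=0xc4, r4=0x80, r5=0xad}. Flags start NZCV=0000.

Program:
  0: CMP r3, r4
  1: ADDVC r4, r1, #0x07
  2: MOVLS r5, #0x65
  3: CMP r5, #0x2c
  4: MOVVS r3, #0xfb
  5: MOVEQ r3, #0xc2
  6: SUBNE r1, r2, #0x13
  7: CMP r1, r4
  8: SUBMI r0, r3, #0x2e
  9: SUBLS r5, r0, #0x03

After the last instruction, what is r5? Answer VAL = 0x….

0: ✓ CMP  NZCV=0010
1: ✓ ADDVC  r4←0x21
2: · MOVLS
3: ✓ CMP  NZCV=1010
4: · MOVVS
5: · MOVEQ
6: ✓ SUBNE  r1←0x83
7: ✓ CMP  NZCV=0011
8: · SUBMI
9: · SUBLS

VAL = 0xad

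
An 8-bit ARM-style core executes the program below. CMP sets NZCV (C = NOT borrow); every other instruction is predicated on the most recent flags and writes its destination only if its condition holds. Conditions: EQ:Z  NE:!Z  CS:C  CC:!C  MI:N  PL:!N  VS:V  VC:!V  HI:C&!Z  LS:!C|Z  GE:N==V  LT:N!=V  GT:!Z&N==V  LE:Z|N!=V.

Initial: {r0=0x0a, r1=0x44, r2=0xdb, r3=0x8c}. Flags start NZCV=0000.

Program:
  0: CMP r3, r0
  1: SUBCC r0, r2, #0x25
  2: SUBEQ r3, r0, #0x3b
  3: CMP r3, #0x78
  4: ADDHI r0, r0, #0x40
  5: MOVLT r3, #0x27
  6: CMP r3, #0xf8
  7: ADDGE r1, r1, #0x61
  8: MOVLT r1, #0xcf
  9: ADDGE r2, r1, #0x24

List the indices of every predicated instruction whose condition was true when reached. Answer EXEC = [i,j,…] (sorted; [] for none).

EXEC = [4,5,7,9]

[0] flags=1010 → (cmp)
[1] flags=1010 CC?F → skip
[2] flags=1010 EQ?F → skip
[3] flags=0011 → (cmp)
[4] flags=0011 HI?T → r0=0x4a
[5] flags=0011 LT?T → r3=0x27
[6] flags=0000 → (cmp)
[7] flags=0000 GE?T → r1=0xa5
[8] flags=0000 LT?F → skip
[9] flags=0000 GE?T → r2=0xc9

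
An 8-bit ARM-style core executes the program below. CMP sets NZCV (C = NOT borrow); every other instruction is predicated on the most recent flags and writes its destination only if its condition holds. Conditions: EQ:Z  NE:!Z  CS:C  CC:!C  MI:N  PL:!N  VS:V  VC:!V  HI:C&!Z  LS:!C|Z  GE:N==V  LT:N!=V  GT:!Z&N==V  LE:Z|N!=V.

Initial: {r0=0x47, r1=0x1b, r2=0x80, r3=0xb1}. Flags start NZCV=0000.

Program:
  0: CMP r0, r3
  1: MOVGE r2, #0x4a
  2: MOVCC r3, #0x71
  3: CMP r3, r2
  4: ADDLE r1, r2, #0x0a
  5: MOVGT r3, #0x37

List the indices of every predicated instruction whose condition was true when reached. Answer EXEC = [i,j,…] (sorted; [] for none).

EXEC = [1,2,5]

0: ✓ CMP  NZCV=1001
1: ✓ MOVGE  r2←0x4a
2: ✓ MOVCC  r3←0x71
3: ✓ CMP  NZCV=0010
4: · ADDLE
5: ✓ MOVGT  r3←0x37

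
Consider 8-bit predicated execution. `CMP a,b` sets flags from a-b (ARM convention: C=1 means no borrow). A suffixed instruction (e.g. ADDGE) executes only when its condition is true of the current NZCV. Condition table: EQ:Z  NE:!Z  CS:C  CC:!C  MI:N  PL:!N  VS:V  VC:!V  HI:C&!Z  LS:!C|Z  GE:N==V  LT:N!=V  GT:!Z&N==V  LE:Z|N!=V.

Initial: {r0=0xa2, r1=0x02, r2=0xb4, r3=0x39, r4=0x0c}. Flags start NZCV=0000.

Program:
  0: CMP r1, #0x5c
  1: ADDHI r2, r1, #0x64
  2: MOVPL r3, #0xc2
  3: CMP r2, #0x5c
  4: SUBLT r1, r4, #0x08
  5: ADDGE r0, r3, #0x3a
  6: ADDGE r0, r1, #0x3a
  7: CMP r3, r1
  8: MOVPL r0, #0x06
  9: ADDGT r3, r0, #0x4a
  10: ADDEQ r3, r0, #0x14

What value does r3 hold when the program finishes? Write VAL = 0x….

VAL = 0x50

[0] flags=1000 → (cmp)
[1] flags=1000 HI?F → skip
[2] flags=1000 PL?F → skip
[3] flags=0011 → (cmp)
[4] flags=0011 LT?T → r1=0x04
[5] flags=0011 GE?F → skip
[6] flags=0011 GE?F → skip
[7] flags=0010 → (cmp)
[8] flags=0010 PL?T → r0=0x06
[9] flags=0010 GT?T → r3=0x50
[10] flags=0010 EQ?F → skip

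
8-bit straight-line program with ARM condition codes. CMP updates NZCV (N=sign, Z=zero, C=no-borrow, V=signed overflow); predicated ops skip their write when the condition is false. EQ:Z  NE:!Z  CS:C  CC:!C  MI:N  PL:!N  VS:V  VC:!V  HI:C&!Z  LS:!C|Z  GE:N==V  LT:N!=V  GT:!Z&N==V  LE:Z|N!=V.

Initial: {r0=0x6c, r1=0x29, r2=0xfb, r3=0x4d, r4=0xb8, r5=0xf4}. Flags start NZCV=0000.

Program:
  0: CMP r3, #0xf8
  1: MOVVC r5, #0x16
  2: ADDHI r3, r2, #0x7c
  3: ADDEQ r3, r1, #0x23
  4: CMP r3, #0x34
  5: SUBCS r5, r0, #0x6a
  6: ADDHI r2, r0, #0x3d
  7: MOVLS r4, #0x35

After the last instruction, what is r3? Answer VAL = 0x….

0: ✓ CMP  NZCV=0000
1: ✓ MOVVC  r5←0x16
2: · ADDHI
3: · ADDEQ
4: ✓ CMP  NZCV=0010
5: ✓ SUBCS  r5←0x02
6: ✓ ADDHI  r2←0xa9
7: · MOVLS

VAL = 0x4d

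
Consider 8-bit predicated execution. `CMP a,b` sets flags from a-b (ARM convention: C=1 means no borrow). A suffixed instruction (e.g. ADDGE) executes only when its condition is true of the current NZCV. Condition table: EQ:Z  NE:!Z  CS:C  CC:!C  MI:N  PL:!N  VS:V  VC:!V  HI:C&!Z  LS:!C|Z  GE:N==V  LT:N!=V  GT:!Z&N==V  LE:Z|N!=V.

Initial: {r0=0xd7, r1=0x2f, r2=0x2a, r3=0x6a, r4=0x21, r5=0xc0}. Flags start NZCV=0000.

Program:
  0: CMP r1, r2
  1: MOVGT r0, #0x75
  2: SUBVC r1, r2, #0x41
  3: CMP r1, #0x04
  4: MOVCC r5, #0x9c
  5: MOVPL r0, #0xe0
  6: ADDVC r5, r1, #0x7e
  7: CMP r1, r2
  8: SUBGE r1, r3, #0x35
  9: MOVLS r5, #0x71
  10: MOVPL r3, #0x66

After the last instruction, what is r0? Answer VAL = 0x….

VAL = 0x75

[0] flags=0010 → (cmp)
[1] flags=0010 GT?T → r0=0x75
[2] flags=0010 VC?T → r1=0xe9
[3] flags=1010 → (cmp)
[4] flags=1010 CC?F → skip
[5] flags=1010 PL?F → skip
[6] flags=1010 VC?T → r5=0x67
[7] flags=1010 → (cmp)
[8] flags=1010 GE?F → skip
[9] flags=1010 LS?F → skip
[10] flags=1010 PL?F → skip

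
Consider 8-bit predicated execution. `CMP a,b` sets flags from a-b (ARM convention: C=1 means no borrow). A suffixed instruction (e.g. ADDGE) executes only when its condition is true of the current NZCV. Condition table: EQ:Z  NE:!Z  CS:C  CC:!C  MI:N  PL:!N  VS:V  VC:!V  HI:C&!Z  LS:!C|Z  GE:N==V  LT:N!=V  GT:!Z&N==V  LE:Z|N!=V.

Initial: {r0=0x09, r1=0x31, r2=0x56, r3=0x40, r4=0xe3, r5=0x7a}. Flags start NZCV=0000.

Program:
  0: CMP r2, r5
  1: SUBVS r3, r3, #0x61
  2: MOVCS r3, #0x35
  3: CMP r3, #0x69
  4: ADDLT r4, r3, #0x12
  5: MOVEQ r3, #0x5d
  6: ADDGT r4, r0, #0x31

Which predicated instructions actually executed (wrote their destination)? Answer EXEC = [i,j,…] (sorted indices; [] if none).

EXEC = [4]

[0] flags=1000 → (cmp)
[1] flags=1000 VS?F → skip
[2] flags=1000 CS?F → skip
[3] flags=1000 → (cmp)
[4] flags=1000 LT?T → r4=0x52
[5] flags=1000 EQ?F → skip
[6] flags=1000 GT?F → skip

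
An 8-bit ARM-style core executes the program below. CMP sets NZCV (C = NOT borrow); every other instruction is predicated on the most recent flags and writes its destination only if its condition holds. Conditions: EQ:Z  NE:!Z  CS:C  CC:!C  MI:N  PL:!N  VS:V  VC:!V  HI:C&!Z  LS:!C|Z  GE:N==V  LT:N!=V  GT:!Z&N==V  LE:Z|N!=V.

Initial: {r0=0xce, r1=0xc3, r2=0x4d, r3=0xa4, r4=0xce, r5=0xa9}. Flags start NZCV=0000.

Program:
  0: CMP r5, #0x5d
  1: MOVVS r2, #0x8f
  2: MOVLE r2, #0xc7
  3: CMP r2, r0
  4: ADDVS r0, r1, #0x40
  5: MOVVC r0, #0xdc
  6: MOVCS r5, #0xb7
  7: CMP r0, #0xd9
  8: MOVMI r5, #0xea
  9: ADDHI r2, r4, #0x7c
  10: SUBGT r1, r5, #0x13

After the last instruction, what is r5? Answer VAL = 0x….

[0] flags=0011 → (cmp)
[1] flags=0011 VS?T → r2=0x8f
[2] flags=0011 LE?T → r2=0xc7
[3] flags=1000 → (cmp)
[4] flags=1000 VS?F → skip
[5] flags=1000 VC?T → r0=0xdc
[6] flags=1000 CS?F → skip
[7] flags=0010 → (cmp)
[8] flags=0010 MI?F → skip
[9] flags=0010 HI?T → r2=0x4a
[10] flags=0010 GT?T → r1=0x96

VAL = 0xa9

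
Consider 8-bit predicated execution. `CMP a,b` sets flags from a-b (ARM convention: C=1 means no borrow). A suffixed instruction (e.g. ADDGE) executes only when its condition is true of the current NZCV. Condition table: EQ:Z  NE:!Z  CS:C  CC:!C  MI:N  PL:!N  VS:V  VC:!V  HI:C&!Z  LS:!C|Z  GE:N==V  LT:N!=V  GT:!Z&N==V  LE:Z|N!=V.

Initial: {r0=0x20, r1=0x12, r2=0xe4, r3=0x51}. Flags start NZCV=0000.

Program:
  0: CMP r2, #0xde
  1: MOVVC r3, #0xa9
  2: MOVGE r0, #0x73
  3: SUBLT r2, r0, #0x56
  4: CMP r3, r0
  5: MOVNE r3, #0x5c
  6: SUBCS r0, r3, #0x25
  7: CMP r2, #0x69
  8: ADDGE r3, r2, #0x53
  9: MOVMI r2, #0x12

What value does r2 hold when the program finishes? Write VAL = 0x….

0: ✓ CMP  NZCV=0010
1: ✓ MOVVC  r3←0xa9
2: ✓ MOVGE  r0←0x73
3: · SUBLT
4: ✓ CMP  NZCV=0011
5: ✓ MOVNE  r3←0x5c
6: ✓ SUBCS  r0←0x37
7: ✓ CMP  NZCV=0011
8: · ADDGE
9: · MOVMI

VAL = 0xe4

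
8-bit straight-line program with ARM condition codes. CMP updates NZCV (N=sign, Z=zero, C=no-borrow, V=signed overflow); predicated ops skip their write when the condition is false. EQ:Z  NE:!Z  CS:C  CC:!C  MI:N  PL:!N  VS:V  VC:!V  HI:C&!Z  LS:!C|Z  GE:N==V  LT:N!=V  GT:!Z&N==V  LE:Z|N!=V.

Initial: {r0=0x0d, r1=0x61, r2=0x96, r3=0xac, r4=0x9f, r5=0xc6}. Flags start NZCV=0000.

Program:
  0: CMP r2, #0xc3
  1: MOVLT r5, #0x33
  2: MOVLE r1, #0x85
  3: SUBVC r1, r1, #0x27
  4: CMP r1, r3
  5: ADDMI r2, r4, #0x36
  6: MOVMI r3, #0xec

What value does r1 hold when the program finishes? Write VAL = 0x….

VAL = 0x5e

[0] flags=1000 → (cmp)
[1] flags=1000 LT?T → r5=0x33
[2] flags=1000 LE?T → r1=0x85
[3] flags=1000 VC?T → r1=0x5e
[4] flags=1001 → (cmp)
[5] flags=1001 MI?T → r2=0xd5
[6] flags=1001 MI?T → r3=0xec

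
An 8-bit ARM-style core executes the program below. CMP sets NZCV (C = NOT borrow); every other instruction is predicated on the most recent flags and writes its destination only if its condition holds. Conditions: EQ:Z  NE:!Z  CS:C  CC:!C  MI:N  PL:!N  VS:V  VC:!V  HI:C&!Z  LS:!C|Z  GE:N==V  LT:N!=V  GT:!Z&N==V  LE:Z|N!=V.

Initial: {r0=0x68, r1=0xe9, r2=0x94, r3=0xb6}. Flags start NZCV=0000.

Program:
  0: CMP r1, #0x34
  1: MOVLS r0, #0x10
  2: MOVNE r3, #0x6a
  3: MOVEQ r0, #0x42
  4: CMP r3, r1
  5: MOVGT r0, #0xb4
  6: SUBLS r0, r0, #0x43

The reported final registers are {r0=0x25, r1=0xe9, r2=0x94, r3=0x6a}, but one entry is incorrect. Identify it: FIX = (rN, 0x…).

FIX = (r0, 0x71)

0: ✓ CMP  NZCV=1010
1: · MOVLS
2: ✓ MOVNE  r3←0x6a
3: · MOVEQ
4: ✓ CMP  NZCV=1001
5: ✓ MOVGT  r0←0xb4
6: ✓ SUBLS  r0←0x71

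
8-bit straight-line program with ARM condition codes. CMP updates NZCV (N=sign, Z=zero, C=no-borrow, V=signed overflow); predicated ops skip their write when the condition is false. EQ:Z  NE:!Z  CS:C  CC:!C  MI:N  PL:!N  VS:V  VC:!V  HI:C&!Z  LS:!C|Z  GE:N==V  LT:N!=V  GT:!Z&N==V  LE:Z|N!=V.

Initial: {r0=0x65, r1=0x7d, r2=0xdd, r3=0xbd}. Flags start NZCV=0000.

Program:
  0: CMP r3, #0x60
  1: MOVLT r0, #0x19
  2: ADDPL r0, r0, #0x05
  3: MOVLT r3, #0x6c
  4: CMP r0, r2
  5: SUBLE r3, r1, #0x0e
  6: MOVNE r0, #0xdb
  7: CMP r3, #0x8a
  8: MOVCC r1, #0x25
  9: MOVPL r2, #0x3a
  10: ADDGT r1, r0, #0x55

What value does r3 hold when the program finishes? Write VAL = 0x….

VAL = 0x6c

0: ✓ CMP  NZCV=0011
1: ✓ MOVLT  r0←0x19
2: ✓ ADDPL  r0←0x1e
3: ✓ MOVLT  r3←0x6c
4: ✓ CMP  NZCV=0000
5: · SUBLE
6: ✓ MOVNE  r0←0xdb
7: ✓ CMP  NZCV=1001
8: ✓ MOVCC  r1←0x25
9: · MOVPL
10: ✓ ADDGT  r1←0x30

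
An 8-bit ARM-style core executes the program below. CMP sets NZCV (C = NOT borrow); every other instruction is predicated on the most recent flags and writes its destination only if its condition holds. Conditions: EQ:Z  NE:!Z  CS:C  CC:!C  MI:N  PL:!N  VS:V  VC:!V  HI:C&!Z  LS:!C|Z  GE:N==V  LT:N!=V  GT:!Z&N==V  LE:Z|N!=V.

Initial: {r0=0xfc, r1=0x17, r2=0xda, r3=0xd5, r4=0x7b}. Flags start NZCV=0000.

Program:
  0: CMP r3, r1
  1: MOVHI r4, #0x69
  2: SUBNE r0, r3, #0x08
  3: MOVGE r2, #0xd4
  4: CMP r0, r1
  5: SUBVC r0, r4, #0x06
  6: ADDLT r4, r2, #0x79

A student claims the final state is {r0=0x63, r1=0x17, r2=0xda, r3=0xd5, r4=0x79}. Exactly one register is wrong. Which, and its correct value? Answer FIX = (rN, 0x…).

0: ✓ CMP  NZCV=1010
1: ✓ MOVHI  r4←0x69
2: ✓ SUBNE  r0←0xcd
3: · MOVGE
4: ✓ CMP  NZCV=1010
5: ✓ SUBVC  r0←0x63
6: ✓ ADDLT  r4←0x53

FIX = (r4, 0x53)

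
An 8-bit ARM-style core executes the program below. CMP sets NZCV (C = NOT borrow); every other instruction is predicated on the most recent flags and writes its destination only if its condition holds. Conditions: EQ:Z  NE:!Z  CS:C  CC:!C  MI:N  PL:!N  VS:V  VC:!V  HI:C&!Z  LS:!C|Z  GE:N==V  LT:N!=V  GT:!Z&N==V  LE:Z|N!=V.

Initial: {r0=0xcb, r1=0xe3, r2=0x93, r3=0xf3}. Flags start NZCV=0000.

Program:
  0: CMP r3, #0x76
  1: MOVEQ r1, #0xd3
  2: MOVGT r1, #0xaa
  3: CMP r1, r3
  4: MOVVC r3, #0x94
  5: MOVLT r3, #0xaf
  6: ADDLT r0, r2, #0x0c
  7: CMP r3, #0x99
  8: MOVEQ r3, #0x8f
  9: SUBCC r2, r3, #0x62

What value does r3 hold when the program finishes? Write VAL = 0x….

[0] flags=0011 → (cmp)
[1] flags=0011 EQ?F → skip
[2] flags=0011 GT?F → skip
[3] flags=1000 → (cmp)
[4] flags=1000 VC?T → r3=0x94
[5] flags=1000 LT?T → r3=0xaf
[6] flags=1000 LT?T → r0=0x9f
[7] flags=0010 → (cmp)
[8] flags=0010 EQ?F → skip
[9] flags=0010 CC?F → skip

VAL = 0xaf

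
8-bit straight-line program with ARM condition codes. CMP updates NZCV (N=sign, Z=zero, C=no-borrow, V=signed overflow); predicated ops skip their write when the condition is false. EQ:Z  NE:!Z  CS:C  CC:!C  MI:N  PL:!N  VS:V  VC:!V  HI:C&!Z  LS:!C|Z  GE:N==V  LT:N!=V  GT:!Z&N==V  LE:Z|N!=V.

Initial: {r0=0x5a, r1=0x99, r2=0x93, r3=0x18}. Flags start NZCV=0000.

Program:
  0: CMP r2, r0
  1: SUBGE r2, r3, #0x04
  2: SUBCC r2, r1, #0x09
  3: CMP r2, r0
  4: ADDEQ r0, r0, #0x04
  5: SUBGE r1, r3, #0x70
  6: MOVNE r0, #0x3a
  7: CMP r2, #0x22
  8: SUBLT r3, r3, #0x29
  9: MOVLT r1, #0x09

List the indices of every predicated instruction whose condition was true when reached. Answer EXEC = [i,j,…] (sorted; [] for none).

0: ✓ CMP  NZCV=0011
1: · SUBGE
2: · SUBCC
3: ✓ CMP  NZCV=0011
4: · ADDEQ
5: · SUBGE
6: ✓ MOVNE  r0←0x3a
7: ✓ CMP  NZCV=0011
8: ✓ SUBLT  r3←0xef
9: ✓ MOVLT  r1←0x09

EXEC = [6,8,9]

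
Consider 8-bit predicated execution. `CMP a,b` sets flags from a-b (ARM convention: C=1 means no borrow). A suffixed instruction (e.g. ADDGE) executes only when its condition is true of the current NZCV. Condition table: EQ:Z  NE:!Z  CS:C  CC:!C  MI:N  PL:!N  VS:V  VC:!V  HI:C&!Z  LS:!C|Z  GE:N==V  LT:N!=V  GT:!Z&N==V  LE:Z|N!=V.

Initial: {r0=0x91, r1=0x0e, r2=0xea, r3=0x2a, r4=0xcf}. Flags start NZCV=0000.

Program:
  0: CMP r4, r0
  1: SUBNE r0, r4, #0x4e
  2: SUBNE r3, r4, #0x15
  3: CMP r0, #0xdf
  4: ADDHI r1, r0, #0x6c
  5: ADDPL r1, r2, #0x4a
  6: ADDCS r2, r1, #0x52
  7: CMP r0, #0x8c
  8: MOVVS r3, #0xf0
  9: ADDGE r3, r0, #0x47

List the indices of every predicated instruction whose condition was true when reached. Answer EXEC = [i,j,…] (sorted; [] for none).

[0] flags=0010 → (cmp)
[1] flags=0010 NE?T → r0=0x81
[2] flags=0010 NE?T → r3=0xba
[3] flags=1000 → (cmp)
[4] flags=1000 HI?F → skip
[5] flags=1000 PL?F → skip
[6] flags=1000 CS?F → skip
[7] flags=1000 → (cmp)
[8] flags=1000 VS?F → skip
[9] flags=1000 GE?F → skip

EXEC = [1,2]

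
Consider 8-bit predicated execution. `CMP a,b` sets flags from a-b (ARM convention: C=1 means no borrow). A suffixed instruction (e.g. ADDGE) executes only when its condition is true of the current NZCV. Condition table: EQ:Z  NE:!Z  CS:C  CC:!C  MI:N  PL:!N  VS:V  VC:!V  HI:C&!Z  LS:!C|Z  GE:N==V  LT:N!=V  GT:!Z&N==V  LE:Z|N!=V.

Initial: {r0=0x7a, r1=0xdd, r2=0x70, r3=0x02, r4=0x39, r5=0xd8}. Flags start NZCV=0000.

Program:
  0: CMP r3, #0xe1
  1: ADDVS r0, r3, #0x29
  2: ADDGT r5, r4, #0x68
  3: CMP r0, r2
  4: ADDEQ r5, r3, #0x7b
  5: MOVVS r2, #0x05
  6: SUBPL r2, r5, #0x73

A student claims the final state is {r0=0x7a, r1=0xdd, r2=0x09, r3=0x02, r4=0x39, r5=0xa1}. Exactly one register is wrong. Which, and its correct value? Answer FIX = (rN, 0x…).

[0] flags=0000 → (cmp)
[1] flags=0000 VS?F → skip
[2] flags=0000 GT?T → r5=0xa1
[3] flags=0010 → (cmp)
[4] flags=0010 EQ?F → skip
[5] flags=0010 VS?F → skip
[6] flags=0010 PL?T → r2=0x2e

FIX = (r2, 0x2e)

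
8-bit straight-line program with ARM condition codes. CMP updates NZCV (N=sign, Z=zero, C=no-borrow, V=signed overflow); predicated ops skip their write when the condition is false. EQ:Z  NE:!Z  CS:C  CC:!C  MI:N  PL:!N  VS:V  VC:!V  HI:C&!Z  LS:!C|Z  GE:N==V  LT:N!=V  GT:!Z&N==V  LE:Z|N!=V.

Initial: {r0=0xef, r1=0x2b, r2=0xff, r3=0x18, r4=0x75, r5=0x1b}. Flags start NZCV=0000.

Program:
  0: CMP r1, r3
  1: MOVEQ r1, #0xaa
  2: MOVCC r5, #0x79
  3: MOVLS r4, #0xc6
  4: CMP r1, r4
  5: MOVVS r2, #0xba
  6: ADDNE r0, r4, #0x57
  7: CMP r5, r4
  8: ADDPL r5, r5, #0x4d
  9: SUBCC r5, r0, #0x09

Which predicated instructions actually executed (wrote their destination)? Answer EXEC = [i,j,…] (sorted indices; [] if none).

[0] flags=0010 → (cmp)
[1] flags=0010 EQ?F → skip
[2] flags=0010 CC?F → skip
[3] flags=0010 LS?F → skip
[4] flags=1000 → (cmp)
[5] flags=1000 VS?F → skip
[6] flags=1000 NE?T → r0=0xcc
[7] flags=1000 → (cmp)
[8] flags=1000 PL?F → skip
[9] flags=1000 CC?T → r5=0xc3

EXEC = [6,9]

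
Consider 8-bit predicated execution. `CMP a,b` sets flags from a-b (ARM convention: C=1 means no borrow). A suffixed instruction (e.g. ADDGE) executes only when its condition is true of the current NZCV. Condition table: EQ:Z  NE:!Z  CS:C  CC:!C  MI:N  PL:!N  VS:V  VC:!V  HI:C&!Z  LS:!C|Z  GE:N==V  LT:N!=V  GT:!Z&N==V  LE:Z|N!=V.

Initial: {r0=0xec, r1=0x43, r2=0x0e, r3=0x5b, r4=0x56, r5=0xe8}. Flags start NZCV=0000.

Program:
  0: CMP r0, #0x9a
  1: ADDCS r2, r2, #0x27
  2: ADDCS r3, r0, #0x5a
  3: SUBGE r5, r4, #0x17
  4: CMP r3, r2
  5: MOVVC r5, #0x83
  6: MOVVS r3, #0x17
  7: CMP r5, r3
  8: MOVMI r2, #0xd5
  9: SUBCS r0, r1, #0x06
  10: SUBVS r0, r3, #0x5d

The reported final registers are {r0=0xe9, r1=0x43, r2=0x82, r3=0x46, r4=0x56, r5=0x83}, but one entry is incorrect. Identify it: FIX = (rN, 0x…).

[0] flags=0010 → (cmp)
[1] flags=0010 CS?T → r2=0x35
[2] flags=0010 CS?T → r3=0x46
[3] flags=0010 GE?T → r5=0x3f
[4] flags=0010 → (cmp)
[5] flags=0010 VC?T → r5=0x83
[6] flags=0010 VS?F → skip
[7] flags=0011 → (cmp)
[8] flags=0011 MI?F → skip
[9] flags=0011 CS?T → r0=0x3d
[10] flags=0011 VS?T → r0=0xe9

FIX = (r2, 0x35)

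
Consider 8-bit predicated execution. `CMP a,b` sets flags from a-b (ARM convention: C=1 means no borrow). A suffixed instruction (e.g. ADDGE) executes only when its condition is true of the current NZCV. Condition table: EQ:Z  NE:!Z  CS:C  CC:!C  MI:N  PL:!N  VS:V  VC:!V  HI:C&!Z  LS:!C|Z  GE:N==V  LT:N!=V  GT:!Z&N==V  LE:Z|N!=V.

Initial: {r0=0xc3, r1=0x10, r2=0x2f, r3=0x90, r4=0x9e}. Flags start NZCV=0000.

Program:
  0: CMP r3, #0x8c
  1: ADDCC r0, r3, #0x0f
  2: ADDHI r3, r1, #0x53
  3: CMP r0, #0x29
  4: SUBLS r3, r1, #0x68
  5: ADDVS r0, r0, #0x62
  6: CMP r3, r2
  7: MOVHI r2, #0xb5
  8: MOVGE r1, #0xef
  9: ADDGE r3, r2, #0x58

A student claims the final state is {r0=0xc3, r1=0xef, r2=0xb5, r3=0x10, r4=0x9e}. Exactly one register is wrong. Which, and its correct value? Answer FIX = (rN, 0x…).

FIX = (r3, 0x0d)

[0] flags=0010 → (cmp)
[1] flags=0010 CC?F → skip
[2] flags=0010 HI?T → r3=0x63
[3] flags=1010 → (cmp)
[4] flags=1010 LS?F → skip
[5] flags=1010 VS?F → skip
[6] flags=0010 → (cmp)
[7] flags=0010 HI?T → r2=0xb5
[8] flags=0010 GE?T → r1=0xef
[9] flags=0010 GE?T → r3=0x0d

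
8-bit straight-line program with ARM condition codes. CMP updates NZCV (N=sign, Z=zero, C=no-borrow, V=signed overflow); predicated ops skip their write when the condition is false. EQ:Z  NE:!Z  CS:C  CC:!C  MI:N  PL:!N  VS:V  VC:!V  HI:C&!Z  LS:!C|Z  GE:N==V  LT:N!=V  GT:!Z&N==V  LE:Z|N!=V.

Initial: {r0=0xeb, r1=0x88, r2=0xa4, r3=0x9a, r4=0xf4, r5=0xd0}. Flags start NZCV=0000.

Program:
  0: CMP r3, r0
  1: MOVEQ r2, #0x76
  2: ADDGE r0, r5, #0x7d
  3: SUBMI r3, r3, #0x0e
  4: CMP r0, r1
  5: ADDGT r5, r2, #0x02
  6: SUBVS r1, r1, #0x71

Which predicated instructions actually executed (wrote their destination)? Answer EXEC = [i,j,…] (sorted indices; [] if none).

EXEC = [3,5]

[0] flags=1000 → (cmp)
[1] flags=1000 EQ?F → skip
[2] flags=1000 GE?F → skip
[3] flags=1000 MI?T → r3=0x8c
[4] flags=0010 → (cmp)
[5] flags=0010 GT?T → r5=0xa6
[6] flags=0010 VS?F → skip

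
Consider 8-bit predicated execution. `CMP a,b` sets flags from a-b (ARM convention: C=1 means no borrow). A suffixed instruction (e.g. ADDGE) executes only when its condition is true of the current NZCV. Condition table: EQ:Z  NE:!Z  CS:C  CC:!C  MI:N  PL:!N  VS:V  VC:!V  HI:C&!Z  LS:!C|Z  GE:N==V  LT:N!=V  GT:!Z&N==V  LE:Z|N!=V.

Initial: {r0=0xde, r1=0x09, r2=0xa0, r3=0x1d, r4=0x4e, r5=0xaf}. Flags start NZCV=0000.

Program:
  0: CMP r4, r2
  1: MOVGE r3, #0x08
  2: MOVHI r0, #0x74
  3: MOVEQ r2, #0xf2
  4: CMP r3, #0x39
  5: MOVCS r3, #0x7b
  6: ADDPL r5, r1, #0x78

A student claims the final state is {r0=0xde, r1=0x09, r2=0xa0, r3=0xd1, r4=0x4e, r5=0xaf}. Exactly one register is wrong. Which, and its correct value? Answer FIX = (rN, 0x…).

FIX = (r3, 0x08)

[0] flags=1001 → (cmp)
[1] flags=1001 GE?T → r3=0x08
[2] flags=1001 HI?F → skip
[3] flags=1001 EQ?F → skip
[4] flags=1000 → (cmp)
[5] flags=1000 CS?F → skip
[6] flags=1000 PL?F → skip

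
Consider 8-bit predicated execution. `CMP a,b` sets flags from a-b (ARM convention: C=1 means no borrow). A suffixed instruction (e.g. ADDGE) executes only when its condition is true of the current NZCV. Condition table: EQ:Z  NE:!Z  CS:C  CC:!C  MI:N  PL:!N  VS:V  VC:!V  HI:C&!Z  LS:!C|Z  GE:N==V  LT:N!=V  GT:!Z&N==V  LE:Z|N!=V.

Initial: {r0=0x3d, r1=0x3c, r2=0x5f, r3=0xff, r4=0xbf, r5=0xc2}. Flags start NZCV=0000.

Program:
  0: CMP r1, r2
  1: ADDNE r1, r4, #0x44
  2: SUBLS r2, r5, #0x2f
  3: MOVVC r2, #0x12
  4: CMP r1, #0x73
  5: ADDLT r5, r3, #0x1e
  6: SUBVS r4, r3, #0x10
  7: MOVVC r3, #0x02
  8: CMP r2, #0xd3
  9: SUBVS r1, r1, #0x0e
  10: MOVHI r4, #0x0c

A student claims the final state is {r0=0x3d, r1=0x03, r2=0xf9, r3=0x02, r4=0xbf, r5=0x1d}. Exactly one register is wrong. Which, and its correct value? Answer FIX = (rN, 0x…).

FIX = (r2, 0x12)

0: ✓ CMP  NZCV=1000
1: ✓ ADDNE  r1←0x03
2: ✓ SUBLS  r2←0x93
3: ✓ MOVVC  r2←0x12
4: ✓ CMP  NZCV=1000
5: ✓ ADDLT  r5←0x1d
6: · SUBVS
7: ✓ MOVVC  r3←0x02
8: ✓ CMP  NZCV=0000
9: · SUBVS
10: · MOVHI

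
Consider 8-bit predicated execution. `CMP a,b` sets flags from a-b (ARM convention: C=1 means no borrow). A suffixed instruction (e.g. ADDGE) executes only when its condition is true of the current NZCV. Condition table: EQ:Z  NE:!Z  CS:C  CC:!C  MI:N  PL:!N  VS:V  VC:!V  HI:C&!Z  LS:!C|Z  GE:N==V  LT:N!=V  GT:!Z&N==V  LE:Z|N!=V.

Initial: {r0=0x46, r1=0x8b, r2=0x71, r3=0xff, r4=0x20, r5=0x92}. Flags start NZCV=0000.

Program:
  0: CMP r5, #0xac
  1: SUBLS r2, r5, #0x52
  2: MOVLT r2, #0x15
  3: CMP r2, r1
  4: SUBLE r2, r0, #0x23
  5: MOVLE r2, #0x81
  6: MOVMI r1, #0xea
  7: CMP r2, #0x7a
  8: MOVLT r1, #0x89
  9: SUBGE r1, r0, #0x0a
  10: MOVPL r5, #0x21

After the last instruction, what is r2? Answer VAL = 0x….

0: ✓ CMP  NZCV=1000
1: ✓ SUBLS  r2←0x40
2: ✓ MOVLT  r2←0x15
3: ✓ CMP  NZCV=1001
4: · SUBLE
5: · MOVLE
6: ✓ MOVMI  r1←0xea
7: ✓ CMP  NZCV=1000
8: ✓ MOVLT  r1←0x89
9: · SUBGE
10: · MOVPL

VAL = 0x15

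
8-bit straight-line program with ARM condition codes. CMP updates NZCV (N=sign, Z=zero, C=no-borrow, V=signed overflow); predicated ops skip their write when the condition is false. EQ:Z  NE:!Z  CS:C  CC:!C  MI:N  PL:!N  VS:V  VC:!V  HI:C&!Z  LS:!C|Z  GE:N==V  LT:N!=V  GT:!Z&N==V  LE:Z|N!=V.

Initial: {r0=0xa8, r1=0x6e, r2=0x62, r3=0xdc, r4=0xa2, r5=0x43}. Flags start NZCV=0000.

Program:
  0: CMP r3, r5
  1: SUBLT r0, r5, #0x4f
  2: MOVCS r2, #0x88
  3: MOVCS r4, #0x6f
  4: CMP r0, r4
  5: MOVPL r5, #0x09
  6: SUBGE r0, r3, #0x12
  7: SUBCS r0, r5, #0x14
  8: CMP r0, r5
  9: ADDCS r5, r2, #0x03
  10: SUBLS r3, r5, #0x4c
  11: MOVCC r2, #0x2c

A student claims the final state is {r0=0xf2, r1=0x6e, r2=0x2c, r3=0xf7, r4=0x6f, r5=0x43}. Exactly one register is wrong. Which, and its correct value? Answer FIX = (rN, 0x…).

[0] flags=1010 → (cmp)
[1] flags=1010 LT?T → r0=0xf4
[2] flags=1010 CS?T → r2=0x88
[3] flags=1010 CS?T → r4=0x6f
[4] flags=1010 → (cmp)
[5] flags=1010 PL?F → skip
[6] flags=1010 GE?F → skip
[7] flags=1010 CS?T → r0=0x2f
[8] flags=1000 → (cmp)
[9] flags=1000 CS?F → skip
[10] flags=1000 LS?T → r3=0xf7
[11] flags=1000 CC?T → r2=0x2c

FIX = (r0, 0x2f)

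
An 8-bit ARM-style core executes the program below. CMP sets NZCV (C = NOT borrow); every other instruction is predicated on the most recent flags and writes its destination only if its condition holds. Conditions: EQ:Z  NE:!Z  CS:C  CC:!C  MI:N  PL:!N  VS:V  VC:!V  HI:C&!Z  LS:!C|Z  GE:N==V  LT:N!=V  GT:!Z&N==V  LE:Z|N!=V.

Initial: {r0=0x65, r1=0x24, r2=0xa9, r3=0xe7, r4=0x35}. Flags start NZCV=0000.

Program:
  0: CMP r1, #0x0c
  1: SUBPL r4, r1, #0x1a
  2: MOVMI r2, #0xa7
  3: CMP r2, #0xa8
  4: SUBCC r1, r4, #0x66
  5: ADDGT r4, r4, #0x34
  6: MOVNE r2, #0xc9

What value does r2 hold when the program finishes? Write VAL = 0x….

[0] flags=0010 → (cmp)
[1] flags=0010 PL?T → r4=0x0a
[2] flags=0010 MI?F → skip
[3] flags=0010 → (cmp)
[4] flags=0010 CC?F → skip
[5] flags=0010 GT?T → r4=0x3e
[6] flags=0010 NE?T → r2=0xc9

VAL = 0xc9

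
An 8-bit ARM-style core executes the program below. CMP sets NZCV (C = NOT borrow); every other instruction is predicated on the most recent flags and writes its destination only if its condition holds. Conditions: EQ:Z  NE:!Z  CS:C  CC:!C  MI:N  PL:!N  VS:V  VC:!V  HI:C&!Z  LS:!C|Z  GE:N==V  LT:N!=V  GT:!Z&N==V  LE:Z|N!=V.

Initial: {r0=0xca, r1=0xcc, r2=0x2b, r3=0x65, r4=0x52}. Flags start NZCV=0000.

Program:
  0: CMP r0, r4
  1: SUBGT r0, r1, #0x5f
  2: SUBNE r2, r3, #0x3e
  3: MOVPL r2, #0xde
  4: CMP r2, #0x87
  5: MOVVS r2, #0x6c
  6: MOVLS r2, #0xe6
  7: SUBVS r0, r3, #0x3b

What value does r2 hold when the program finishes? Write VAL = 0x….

VAL = 0xde

[0] flags=0011 → (cmp)
[1] flags=0011 GT?F → skip
[2] flags=0011 NE?T → r2=0x27
[3] flags=0011 PL?T → r2=0xde
[4] flags=0010 → (cmp)
[5] flags=0010 VS?F → skip
[6] flags=0010 LS?F → skip
[7] flags=0010 VS?F → skip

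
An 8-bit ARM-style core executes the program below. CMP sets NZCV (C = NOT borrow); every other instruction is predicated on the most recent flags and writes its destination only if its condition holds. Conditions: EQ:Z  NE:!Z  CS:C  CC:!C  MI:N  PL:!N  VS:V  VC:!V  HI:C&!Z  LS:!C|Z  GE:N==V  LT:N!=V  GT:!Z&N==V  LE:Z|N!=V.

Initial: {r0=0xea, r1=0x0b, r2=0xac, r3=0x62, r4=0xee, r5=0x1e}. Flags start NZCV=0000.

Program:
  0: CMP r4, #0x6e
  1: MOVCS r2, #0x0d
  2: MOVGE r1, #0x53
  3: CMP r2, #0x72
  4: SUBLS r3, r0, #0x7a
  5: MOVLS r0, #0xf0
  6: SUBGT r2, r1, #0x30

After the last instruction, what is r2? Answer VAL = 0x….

0: ✓ CMP  NZCV=1010
1: ✓ MOVCS  r2←0x0d
2: · MOVGE
3: ✓ CMP  NZCV=1000
4: ✓ SUBLS  r3←0x70
5: ✓ MOVLS  r0←0xf0
6: · SUBGT

VAL = 0x0d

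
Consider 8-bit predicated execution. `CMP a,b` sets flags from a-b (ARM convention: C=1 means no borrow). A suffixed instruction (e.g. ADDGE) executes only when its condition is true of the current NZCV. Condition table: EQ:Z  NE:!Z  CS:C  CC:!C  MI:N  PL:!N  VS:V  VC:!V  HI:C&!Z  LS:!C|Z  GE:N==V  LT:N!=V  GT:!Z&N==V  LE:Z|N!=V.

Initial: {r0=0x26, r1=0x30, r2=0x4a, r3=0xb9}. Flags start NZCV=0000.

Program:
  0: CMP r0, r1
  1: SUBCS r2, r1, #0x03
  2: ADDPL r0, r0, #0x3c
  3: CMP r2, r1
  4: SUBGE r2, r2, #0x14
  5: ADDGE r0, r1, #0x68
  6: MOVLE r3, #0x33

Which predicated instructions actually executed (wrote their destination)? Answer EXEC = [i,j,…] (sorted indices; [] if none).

[0] flags=1000 → (cmp)
[1] flags=1000 CS?F → skip
[2] flags=1000 PL?F → skip
[3] flags=0010 → (cmp)
[4] flags=0010 GE?T → r2=0x36
[5] flags=0010 GE?T → r0=0x98
[6] flags=0010 LE?F → skip

EXEC = [4,5]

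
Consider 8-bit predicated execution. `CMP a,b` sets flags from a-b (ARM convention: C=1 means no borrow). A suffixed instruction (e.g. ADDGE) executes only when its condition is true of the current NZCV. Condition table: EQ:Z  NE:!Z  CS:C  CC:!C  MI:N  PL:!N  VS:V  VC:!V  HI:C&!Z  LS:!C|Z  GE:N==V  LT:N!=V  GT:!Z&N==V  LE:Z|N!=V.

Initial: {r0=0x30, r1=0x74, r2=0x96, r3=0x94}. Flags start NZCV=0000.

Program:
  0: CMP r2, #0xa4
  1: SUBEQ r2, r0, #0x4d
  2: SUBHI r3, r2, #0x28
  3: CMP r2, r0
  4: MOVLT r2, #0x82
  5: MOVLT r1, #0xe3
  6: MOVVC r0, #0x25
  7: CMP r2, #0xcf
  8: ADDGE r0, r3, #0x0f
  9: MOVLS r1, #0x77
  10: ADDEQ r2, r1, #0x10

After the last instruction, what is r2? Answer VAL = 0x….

0: ✓ CMP  NZCV=1000
1: · SUBEQ
2: · SUBHI
3: ✓ CMP  NZCV=0011
4: ✓ MOVLT  r2←0x82
5: ✓ MOVLT  r1←0xe3
6: · MOVVC
7: ✓ CMP  NZCV=1000
8: · ADDGE
9: ✓ MOVLS  r1←0x77
10: · ADDEQ

VAL = 0x82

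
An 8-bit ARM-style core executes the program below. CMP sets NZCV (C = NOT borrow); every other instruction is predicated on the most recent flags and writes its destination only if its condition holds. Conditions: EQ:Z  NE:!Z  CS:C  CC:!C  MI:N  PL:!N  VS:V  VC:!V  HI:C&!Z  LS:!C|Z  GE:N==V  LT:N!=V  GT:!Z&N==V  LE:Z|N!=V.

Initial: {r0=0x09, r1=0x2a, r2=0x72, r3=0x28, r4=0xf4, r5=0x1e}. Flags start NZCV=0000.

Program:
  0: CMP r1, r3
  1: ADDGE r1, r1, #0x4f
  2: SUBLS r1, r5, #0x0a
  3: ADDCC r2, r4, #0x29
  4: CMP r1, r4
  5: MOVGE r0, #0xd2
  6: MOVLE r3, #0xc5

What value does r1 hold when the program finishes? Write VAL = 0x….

[0] flags=0010 → (cmp)
[1] flags=0010 GE?T → r1=0x79
[2] flags=0010 LS?F → skip
[3] flags=0010 CC?F → skip
[4] flags=1001 → (cmp)
[5] flags=1001 GE?T → r0=0xd2
[6] flags=1001 LE?F → skip

VAL = 0x79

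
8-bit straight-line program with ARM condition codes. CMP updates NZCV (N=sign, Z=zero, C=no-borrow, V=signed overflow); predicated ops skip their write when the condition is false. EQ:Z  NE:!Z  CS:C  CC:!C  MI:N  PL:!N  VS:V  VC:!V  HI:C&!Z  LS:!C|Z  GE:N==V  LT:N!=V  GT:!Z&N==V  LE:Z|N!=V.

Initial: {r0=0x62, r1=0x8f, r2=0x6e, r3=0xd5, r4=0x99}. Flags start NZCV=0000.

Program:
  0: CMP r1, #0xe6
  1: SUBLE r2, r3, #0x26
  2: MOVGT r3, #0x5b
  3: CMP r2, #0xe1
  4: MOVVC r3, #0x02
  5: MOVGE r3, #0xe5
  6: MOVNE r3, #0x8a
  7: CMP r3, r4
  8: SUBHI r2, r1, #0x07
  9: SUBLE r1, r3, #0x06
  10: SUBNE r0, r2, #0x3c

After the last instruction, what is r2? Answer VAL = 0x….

0: ✓ CMP  NZCV=1000
1: ✓ SUBLE  r2←0xaf
2: · MOVGT
3: ✓ CMP  NZCV=1000
4: ✓ MOVVC  r3←0x02
5: · MOVGE
6: ✓ MOVNE  r3←0x8a
7: ✓ CMP  NZCV=1000
8: · SUBHI
9: ✓ SUBLE  r1←0x84
10: ✓ SUBNE  r0←0x73

VAL = 0xaf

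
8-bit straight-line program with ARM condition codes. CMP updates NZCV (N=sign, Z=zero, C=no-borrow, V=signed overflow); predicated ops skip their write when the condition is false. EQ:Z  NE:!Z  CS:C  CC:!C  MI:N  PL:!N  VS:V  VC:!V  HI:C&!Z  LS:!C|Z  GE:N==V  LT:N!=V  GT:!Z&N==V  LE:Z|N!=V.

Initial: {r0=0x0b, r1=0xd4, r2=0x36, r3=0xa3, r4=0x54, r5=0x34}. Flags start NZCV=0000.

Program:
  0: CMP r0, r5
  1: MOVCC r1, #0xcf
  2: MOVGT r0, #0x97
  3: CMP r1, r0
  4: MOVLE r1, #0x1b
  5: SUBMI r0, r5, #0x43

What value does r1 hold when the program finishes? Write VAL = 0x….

VAL = 0x1b

0: ✓ CMP  NZCV=1000
1: ✓ MOVCC  r1←0xcf
2: · MOVGT
3: ✓ CMP  NZCV=1010
4: ✓ MOVLE  r1←0x1b
5: ✓ SUBMI  r0←0xf1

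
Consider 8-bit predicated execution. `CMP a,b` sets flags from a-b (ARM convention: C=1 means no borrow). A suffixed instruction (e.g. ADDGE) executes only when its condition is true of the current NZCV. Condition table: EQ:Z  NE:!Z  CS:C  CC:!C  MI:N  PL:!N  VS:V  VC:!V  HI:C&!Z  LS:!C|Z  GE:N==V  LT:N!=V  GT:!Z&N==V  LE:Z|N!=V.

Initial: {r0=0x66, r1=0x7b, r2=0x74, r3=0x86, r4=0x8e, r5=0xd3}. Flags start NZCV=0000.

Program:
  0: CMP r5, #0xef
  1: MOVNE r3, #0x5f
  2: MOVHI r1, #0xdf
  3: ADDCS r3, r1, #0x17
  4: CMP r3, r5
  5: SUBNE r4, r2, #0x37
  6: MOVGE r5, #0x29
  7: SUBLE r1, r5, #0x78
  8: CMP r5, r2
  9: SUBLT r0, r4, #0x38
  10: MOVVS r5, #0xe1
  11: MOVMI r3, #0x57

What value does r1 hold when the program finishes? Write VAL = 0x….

VAL = 0x7b

[0] flags=1000 → (cmp)
[1] flags=1000 NE?T → r3=0x5f
[2] flags=1000 HI?F → skip
[3] flags=1000 CS?F → skip
[4] flags=1001 → (cmp)
[5] flags=1001 NE?T → r4=0x3d
[6] flags=1001 GE?T → r5=0x29
[7] flags=1001 LE?F → skip
[8] flags=1000 → (cmp)
[9] flags=1000 LT?T → r0=0x05
[10] flags=1000 VS?F → skip
[11] flags=1000 MI?T → r3=0x57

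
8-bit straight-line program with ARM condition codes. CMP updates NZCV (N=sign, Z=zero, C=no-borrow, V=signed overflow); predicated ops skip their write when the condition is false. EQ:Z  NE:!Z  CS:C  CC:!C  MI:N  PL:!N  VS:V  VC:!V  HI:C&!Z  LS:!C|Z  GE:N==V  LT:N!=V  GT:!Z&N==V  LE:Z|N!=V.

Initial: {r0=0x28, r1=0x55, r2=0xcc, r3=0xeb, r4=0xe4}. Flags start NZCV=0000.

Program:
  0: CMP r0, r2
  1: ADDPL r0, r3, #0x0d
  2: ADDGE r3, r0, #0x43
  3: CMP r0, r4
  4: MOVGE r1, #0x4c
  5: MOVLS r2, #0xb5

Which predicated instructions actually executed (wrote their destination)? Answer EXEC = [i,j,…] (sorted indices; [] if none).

[0] flags=0000 → (cmp)
[1] flags=0000 PL?T → r0=0xf8
[2] flags=0000 GE?T → r3=0x3b
[3] flags=0010 → (cmp)
[4] flags=0010 GE?T → r1=0x4c
[5] flags=0010 LS?F → skip

EXEC = [1,2,4]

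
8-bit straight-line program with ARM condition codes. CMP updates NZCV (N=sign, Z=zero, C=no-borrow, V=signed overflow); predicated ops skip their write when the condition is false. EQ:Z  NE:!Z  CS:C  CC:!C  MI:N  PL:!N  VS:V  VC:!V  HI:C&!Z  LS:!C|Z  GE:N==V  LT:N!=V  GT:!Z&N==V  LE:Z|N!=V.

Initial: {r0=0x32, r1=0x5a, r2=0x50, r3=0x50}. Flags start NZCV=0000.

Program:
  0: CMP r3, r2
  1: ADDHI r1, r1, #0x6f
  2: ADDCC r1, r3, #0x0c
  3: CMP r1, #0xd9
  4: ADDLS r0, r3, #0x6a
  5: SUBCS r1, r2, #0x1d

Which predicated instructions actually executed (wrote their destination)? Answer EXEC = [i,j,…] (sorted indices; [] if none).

0: ✓ CMP  NZCV=0110
1: · ADDHI
2: · ADDCC
3: ✓ CMP  NZCV=1001
4: ✓ ADDLS  r0←0xba
5: · SUBCS

EXEC = [4]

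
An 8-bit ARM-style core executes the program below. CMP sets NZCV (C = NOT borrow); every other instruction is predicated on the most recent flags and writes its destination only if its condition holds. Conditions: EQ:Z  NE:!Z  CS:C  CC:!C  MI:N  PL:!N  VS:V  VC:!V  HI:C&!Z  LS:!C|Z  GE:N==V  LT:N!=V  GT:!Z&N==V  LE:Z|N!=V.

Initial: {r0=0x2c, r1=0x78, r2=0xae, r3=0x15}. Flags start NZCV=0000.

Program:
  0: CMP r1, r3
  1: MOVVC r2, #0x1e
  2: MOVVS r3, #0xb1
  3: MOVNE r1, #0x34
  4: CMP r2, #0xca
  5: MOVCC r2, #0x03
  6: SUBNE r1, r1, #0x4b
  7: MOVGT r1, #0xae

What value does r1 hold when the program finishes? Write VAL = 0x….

0: ✓ CMP  NZCV=0010
1: ✓ MOVVC  r2←0x1e
2: · MOVVS
3: ✓ MOVNE  r1←0x34
4: ✓ CMP  NZCV=0000
5: ✓ MOVCC  r2←0x03
6: ✓ SUBNE  r1←0xe9
7: ✓ MOVGT  r1←0xae

VAL = 0xae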